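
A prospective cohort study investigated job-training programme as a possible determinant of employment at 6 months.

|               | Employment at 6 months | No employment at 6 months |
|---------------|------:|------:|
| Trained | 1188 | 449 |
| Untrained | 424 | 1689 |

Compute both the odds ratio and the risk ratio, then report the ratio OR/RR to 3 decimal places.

Cells: a = 1188, b = 449, c = 424, d = 1689.
OR = (1188·1689)/(449·424) = 2006532/190376 = 10.53984
Risk in exposed = 1188/1637 = 0.72572; risk in unexposed = 424/2113 = 0.20066; RR = 3.61661
OR/RR = 10.53984 / 3.61661 = 2.91429
The outcome is not rare, so the OR lies further from 1 than the RR.

2.914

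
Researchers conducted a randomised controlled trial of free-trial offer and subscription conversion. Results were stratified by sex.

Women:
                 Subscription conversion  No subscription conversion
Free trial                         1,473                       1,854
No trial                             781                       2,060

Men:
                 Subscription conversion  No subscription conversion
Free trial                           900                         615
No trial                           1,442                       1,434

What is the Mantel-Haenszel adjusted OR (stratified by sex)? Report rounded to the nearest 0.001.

OR_MH = Σ(aᵢdᵢ/nᵢ) / Σ(bᵢcᵢ/nᵢ), where nᵢ is the stratum total.
Stratum 1 (Women): n = 6168; a·d/n = 1473·2060/6168 = 491.9553; b·c/n = 1854·781/6168 = 234.7558
Stratum 2 (Men): n = 4391; a·d/n = 900·1434/4391 = 293.9194; b·c/n = 615·1442/4391 = 201.9654
OR_MH = (491.9553 + 293.9194) / (234.7558 + 201.9654) = 785.8746 / 436.7212 = 1.79949

1.799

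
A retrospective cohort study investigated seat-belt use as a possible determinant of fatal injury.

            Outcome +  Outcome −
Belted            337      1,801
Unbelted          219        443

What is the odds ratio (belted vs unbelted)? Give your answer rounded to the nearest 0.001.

0.379

Cells: a = 337, b = 1801, c = 219, d = 443.
OR = (a·d)/(b·c) = (337 × 443) / (1801 × 219) = 149291 / 394419 = 0.37851
Exposure is associated with lower odds of fatal injury (OR = 0.38 < 1).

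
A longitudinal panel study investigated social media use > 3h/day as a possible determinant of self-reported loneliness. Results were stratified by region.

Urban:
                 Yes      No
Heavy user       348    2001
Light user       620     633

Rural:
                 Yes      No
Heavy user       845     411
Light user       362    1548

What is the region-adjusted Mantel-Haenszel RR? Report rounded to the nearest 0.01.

RR_MH = Σ(aᵢ·n₀ᵢ/nᵢ) / Σ(cᵢ·n₁ᵢ/nᵢ), with n₁ᵢ = aᵢ+bᵢ (exposed), n₀ᵢ = cᵢ+dᵢ (unexposed), nᵢ = n₁ᵢ+n₀ᵢ.
Stratum 1 (Urban): n₁ = 2349, n₀ = 1253, n = 3602; a·n₀/n = 348·1253/3602 = 121.0561; c·n₁/n = 620·2349/3602 = 404.3254
Stratum 2 (Rural): n₁ = 1256, n₀ = 1910, n = 3166; a·n₀/n = 845·1910/3166 = 509.7757; c·n₁/n = 362·1256/3166 = 143.6109
RR_MH = (121.0561 + 509.7757) / (404.3254 + 143.6109) = 630.8318 / 547.9362 = 1.15129

1.15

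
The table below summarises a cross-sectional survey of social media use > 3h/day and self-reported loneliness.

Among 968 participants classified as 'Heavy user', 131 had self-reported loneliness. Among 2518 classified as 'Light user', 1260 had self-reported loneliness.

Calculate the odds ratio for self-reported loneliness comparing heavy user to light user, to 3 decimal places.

0.156

From the description: a = 131, b = 837, c = 1260, d = 1258.
OR = (a·d)/(b·c) = (131 × 1258) / (837 × 1260) = 164798 / 1054620 = 0.15626
Exposure is associated with lower odds of self-reported loneliness (OR = 0.16 < 1).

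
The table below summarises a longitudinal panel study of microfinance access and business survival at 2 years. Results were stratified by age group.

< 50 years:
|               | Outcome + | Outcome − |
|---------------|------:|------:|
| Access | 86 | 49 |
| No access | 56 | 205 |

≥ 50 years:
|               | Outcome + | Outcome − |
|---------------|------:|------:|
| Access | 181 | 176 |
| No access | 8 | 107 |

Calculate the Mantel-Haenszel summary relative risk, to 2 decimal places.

4.01

RR_MH = Σ(aᵢ·n₀ᵢ/nᵢ) / Σ(cᵢ·n₁ᵢ/nᵢ), with n₁ᵢ = aᵢ+bᵢ (exposed), n₀ᵢ = cᵢ+dᵢ (unexposed), nᵢ = n₁ᵢ+n₀ᵢ.
Stratum 1 (< 50 years): n₁ = 135, n₀ = 261, n = 396; a·n₀/n = 86·261/396 = 56.6818; c·n₁/n = 56·135/396 = 19.0909
Stratum 2 (≥ 50 years): n₁ = 357, n₀ = 115, n = 472; a·n₀/n = 181·115/472 = 44.0996; c·n₁/n = 8·357/472 = 6.0508
RR_MH = (56.6818 + 44.0996) / (19.0909 + 6.0508) = 100.7814 / 25.1418 = 4.00853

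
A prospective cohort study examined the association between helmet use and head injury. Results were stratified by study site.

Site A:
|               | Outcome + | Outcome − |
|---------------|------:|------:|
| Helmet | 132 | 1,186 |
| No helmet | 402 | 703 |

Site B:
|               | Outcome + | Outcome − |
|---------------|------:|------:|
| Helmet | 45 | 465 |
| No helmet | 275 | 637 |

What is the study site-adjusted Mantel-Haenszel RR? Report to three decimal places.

RR_MH = Σ(aᵢ·n₀ᵢ/nᵢ) / Σ(cᵢ·n₁ᵢ/nᵢ), with n₁ᵢ = aᵢ+bᵢ (exposed), n₀ᵢ = cᵢ+dᵢ (unexposed), nᵢ = n₁ᵢ+n₀ᵢ.
Stratum 1 (Site A): n₁ = 1318, n₀ = 1105, n = 2423; a·n₀/n = 132·1105/2423 = 60.1981; c·n₁/n = 402·1318/2423 = 218.6694
Stratum 2 (Site B): n₁ = 510, n₀ = 912, n = 1422; a·n₀/n = 45·912/1422 = 28.8608; c·n₁/n = 275·510/1422 = 98.6287
RR_MH = (60.1981 + 28.8608) / (218.6694 + 98.6287) = 89.0589 / 317.2981 = 0.28068

0.281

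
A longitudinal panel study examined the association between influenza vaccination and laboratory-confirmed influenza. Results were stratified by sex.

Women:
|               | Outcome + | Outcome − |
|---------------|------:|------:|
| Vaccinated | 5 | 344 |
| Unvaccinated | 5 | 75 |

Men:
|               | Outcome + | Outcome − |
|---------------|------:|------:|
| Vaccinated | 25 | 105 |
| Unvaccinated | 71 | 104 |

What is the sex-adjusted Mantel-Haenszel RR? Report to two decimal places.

0.44

RR_MH = Σ(aᵢ·n₀ᵢ/nᵢ) / Σ(cᵢ·n₁ᵢ/nᵢ), with n₁ᵢ = aᵢ+bᵢ (exposed), n₀ᵢ = cᵢ+dᵢ (unexposed), nᵢ = n₁ᵢ+n₀ᵢ.
Stratum 1 (Women): n₁ = 349, n₀ = 80, n = 429; a·n₀/n = 5·80/429 = 0.9324; c·n₁/n = 5·349/429 = 4.0676
Stratum 2 (Men): n₁ = 130, n₀ = 175, n = 305; a·n₀/n = 25·175/305 = 14.3443; c·n₁/n = 71·130/305 = 30.2623
RR_MH = (0.9324 + 14.3443) / (4.0676 + 30.2623) = 15.2767 / 34.3299 = 0.44500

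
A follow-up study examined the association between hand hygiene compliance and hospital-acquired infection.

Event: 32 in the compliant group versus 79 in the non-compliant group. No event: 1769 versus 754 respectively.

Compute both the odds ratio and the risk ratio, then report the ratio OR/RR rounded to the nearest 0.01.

From the description: a = 32, b = 1769, c = 79, d = 754.
OR = (32·754)/(1769·79) = 24128/139751 = 0.17265
Risk in exposed = 32/1801 = 0.01777; risk in unexposed = 79/833 = 0.09484; RR = 0.18735
OR/RR = 0.17265 / 0.18735 = 0.92154
The outcome is rare in both groups, so OR ≈ RR (ratio near 1).

0.92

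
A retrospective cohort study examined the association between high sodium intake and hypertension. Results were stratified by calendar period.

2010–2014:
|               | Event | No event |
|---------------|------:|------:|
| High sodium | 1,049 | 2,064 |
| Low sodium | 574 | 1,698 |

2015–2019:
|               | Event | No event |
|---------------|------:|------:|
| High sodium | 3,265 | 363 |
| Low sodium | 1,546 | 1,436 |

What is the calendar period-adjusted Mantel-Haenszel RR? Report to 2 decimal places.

1.62

RR_MH = Σ(aᵢ·n₀ᵢ/nᵢ) / Σ(cᵢ·n₁ᵢ/nᵢ), with n₁ᵢ = aᵢ+bᵢ (exposed), n₀ᵢ = cᵢ+dᵢ (unexposed), nᵢ = n₁ᵢ+n₀ᵢ.
Stratum 1 (2010–2014): n₁ = 3113, n₀ = 2272, n = 5385; a·n₀/n = 1049·2272/5385 = 442.5864; c·n₁/n = 574·3113/5385 = 331.8221
Stratum 2 (2015–2019): n₁ = 3628, n₀ = 2982, n = 6610; a·n₀/n = 3265·2982/6610 = 1472.9546; c·n₁/n = 1546·3628/6610 = 848.5458
RR_MH = (442.5864 + 1472.9546) / (331.8221 + 848.5458) = 1915.5411 / 1180.3679 = 1.62283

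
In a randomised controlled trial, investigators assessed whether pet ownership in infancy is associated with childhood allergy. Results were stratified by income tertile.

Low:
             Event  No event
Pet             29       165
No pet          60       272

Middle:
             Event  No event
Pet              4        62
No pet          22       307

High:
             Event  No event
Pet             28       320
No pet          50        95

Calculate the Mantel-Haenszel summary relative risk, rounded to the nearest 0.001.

0.489

RR_MH = Σ(aᵢ·n₀ᵢ/nᵢ) / Σ(cᵢ·n₁ᵢ/nᵢ), with n₁ᵢ = aᵢ+bᵢ (exposed), n₀ᵢ = cᵢ+dᵢ (unexposed), nᵢ = n₁ᵢ+n₀ᵢ.
Stratum 1 (Low): n₁ = 194, n₀ = 332, n = 526; a·n₀/n = 29·332/526 = 18.3042; c·n₁/n = 60·194/526 = 22.1293
Stratum 2 (Middle): n₁ = 66, n₀ = 329, n = 395; a·n₀/n = 4·329/395 = 3.3316; c·n₁/n = 22·66/395 = 3.6759
Stratum 3 (High): n₁ = 348, n₀ = 145, n = 493; a·n₀/n = 28·145/493 = 8.2353; c·n₁/n = 50·348/493 = 35.2941
RR_MH = (18.3042 + 3.3316 + 8.2353) / (22.1293 + 3.6759 + 35.2941) = 29.8711 / 61.0993 = 0.48889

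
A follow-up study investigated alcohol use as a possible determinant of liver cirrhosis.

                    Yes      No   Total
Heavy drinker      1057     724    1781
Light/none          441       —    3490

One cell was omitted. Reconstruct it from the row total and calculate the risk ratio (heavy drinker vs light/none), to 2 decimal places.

4.70

The missing cell is in the unexposed row: 3490 − 441 = 3049.
So a = 1057, b = 724, c = 441, d = 3049.
RR = [a/(a+b)] / [c/(c+d)] = (1057/1781) / (441/3490) = 0.59349/0.12636 = 4.69675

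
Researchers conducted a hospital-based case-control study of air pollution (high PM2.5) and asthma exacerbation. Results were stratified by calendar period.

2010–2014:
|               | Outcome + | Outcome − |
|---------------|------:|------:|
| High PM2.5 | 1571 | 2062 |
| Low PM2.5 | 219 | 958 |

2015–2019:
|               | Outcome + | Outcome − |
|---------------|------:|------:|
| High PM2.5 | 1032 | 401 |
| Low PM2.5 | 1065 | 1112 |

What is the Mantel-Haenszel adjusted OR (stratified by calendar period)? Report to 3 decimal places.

OR_MH = Σ(aᵢdᵢ/nᵢ) / Σ(bᵢcᵢ/nᵢ), where nᵢ is the stratum total.
Stratum 1 (2010–2014): n = 4810; a·d/n = 1571·958/4810 = 312.8936; b·c/n = 2062·219/4810 = 93.8832
Stratum 2 (2015–2019): n = 3610; a·d/n = 1032·1112/3610 = 317.8903; b·c/n = 401·1065/3610 = 118.3006
OR_MH = (312.8936 + 317.8903) / (93.8832 + 118.3006) = 630.7839 / 212.1837 = 2.97282

2.973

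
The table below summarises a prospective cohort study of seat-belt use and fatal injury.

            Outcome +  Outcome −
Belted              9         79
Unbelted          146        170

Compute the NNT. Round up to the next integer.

Risk in treated group = 9/88 = 0.10227; risk in control = 146/316 = 0.46203.
Absolute risk reduction = 0.46203 − 0.10227 = 0.35975
NNT = 1 / ARR = 1 / 0.35975 = 2.780 → round up → 3

3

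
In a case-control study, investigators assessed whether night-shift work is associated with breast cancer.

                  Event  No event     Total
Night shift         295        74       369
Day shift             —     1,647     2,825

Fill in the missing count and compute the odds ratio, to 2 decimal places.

The missing cell is in the unexposed row: 2825 − 1647 = 1178.
So a = 295, b = 74, c = 1178, d = 1647.
OR = (a·d)/(b·c) = (295 × 1647) / (74 × 1178) = 485865 / 87172 = 5.57364

5.57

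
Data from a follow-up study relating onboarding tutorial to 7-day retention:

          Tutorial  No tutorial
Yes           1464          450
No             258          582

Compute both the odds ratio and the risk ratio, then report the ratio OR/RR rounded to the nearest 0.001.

3.764

Reading the table with exposure as columns: a = 1464 (Tutorial, case), b = 258 (Tutorial, non-case), c = 450 (No tutorial, case), d = 582.
OR = (1464·582)/(258·450) = 852048/116100 = 7.33891
Risk in exposed = 1464/1722 = 0.85017; risk in unexposed = 450/1032 = 0.43605; RR = 1.94973
OR/RR = 7.33891 / 1.94973 = 3.76406
The outcome is not rare, so the OR lies further from 1 than the RR.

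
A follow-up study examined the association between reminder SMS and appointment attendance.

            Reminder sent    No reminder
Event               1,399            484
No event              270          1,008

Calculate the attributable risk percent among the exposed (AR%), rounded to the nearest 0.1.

61.3

Reading the table with exposure as columns: a = 1399 (Reminder sent, case), b = 270 (Reminder sent, non-case), c = 484 (No reminder, case), d = 1008.
Risk in exposed = 1399/1669 = 0.83823; risk in unexposed = 484/1492 = 0.32440.
RR = 0.83823/0.32440 = 2.58395
AR% = (RR − 1)/RR × 100 = (2.58395 − 1)/2.58395 × 100 = 61.2996%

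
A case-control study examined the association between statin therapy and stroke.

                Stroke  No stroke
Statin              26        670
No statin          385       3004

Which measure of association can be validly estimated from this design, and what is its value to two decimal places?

Cells: a = 26, b = 670, c = 385, d = 3004.
This is a case-control study: participants were sampled on outcome status, so risks in the source population cannot be estimated directly — relative risk is not valid here. The odds ratio is the appropriate measure.
OR = (a·d)/(b·c) = (26 × 3004) / (670 × 385) = 78104 / 257950 = 0.30279

0.30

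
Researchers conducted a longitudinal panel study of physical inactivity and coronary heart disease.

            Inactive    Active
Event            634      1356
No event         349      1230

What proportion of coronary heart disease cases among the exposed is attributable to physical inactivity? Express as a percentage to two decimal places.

Reading the table with exposure as columns: a = 634 (Inactive, case), b = 349 (Inactive, non-case), c = 1356 (Active, case), d = 1230.
Risk in exposed = 634/983 = 0.64496; risk in unexposed = 1356/2586 = 0.52436.
RR = 0.64496/0.52436 = 1.23000
AR% = (RR − 1)/RR × 100 = (1.23000 − 1)/1.23000 × 100 = 18.6991%

18.70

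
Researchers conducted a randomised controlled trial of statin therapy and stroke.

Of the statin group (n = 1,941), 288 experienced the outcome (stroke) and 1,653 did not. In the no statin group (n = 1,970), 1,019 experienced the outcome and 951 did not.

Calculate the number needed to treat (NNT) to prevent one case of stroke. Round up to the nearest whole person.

3

Risk in treated group = 288/1941 = 0.14838; risk in control = 1019/1970 = 0.51726.
Absolute risk reduction = 0.51726 − 0.14838 = 0.36888
NNT = 1 / ARR = 1 / 0.36888 = 2.711 → round up → 3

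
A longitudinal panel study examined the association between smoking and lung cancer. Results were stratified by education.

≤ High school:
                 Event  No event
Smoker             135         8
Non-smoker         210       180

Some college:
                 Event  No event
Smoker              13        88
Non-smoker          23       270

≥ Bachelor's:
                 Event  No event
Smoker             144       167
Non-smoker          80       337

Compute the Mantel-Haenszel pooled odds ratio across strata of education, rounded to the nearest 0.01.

4.55

OR_MH = Σ(aᵢdᵢ/nᵢ) / Σ(bᵢcᵢ/nᵢ), where nᵢ is the stratum total.
Stratum 1 (≤ High school): n = 533; a·d/n = 135·180/533 = 45.5910; b·c/n = 8·210/533 = 3.1520
Stratum 2 (Some college): n = 394; a·d/n = 13·270/394 = 8.9086; b·c/n = 88·23/394 = 5.1371
Stratum 3 (≥ Bachelor's): n = 728; a·d/n = 144·337/728 = 66.6593; b·c/n = 167·80/728 = 18.3516
OR_MH = (45.5910 + 8.9086 + 66.6593) / (3.1520 + 5.1371 + 18.3516) = 121.1590 / 26.6407 = 4.54789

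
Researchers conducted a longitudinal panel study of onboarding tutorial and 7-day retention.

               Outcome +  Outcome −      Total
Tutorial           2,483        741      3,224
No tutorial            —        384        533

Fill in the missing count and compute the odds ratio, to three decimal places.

8.636

The missing cell is in the unexposed row: 533 − 384 = 149.
So a = 2483, b = 741, c = 149, d = 384.
OR = (a·d)/(b·c) = (2483 × 384) / (741 × 149) = 953472 / 110409 = 8.63582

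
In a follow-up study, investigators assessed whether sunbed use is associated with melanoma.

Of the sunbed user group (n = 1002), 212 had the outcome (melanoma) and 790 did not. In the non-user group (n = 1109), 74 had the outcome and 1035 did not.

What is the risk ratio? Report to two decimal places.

From the description: a = 212, b = 790, c = 74, d = 1035.
Risk in exposed = 212/1002 = 0.21158; risk in unexposed = 74/1109 = 0.06673.
RR = 0.21158 / 0.06673 = 3.17079
The risk among the exposed is 3.17 times that among the unexposed.

3.17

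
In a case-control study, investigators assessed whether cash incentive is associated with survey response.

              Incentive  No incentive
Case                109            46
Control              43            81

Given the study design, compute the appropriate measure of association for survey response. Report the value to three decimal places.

4.464

Reading the table with exposure as columns: a = 109 (Incentive, case), b = 43 (Incentive, non-case), c = 46 (No incentive, case), d = 81.
This is a case-control study: participants were sampled on outcome status, so risks in the source population cannot be estimated directly — relative risk is not valid here. The odds ratio is the appropriate measure.
OR = (a·d)/(b·c) = (109 × 81) / (43 × 46) = 8829 / 1978 = 4.46360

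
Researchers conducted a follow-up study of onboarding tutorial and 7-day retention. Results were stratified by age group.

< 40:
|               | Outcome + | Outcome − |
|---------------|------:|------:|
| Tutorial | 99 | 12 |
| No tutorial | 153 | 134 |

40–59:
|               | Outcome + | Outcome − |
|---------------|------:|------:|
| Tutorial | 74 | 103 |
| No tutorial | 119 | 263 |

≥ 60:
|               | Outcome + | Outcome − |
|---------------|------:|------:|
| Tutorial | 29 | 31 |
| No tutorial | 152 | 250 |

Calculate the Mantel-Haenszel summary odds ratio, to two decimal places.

OR_MH = Σ(aᵢdᵢ/nᵢ) / Σ(bᵢcᵢ/nᵢ), where nᵢ is the stratum total.
Stratum 1 (< 40): n = 398; a·d/n = 99·134/398 = 33.3317; b·c/n = 12·153/398 = 4.6131
Stratum 2 (40–59): n = 559; a·d/n = 74·263/559 = 34.8157; b·c/n = 103·119/559 = 21.9267
Stratum 3 (≥ 60): n = 462; a·d/n = 29·250/462 = 15.6926; b·c/n = 31·152/462 = 10.1991
OR_MH = (33.3317 + 34.8157 + 15.6926) / (4.6131 + 21.9267 + 10.1991) = 83.8400 / 36.7389 = 2.28205

2.28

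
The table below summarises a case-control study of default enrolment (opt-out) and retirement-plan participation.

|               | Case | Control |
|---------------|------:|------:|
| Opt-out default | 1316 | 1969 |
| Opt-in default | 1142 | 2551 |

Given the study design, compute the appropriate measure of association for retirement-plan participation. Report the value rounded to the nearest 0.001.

Cells: a = 1316, b = 1969, c = 1142, d = 2551.
This is a case-control study: participants were sampled on outcome status, so risks in the source population cannot be estimated directly — relative risk is not valid here. The odds ratio is the appropriate measure.
OR = (a·d)/(b·c) = (1316 × 2551) / (1969 × 1142) = 3357116 / 2248598 = 1.49298

1.493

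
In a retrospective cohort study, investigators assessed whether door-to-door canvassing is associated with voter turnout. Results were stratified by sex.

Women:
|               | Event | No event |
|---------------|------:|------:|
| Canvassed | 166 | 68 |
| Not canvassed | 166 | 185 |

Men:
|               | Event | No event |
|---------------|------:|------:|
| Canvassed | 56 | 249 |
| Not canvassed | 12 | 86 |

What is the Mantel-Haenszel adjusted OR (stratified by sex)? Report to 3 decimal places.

2.413

OR_MH = Σ(aᵢdᵢ/nᵢ) / Σ(bᵢcᵢ/nᵢ), where nᵢ is the stratum total.
Stratum 1 (Women): n = 585; a·d/n = 166·185/585 = 52.4957; b·c/n = 68·166/585 = 19.2957
Stratum 2 (Men): n = 403; a·d/n = 56·86/403 = 11.9504; b·c/n = 249·12/403 = 7.4144
OR_MH = (52.4957 + 11.9504) / (19.2957 + 7.4144) = 64.4461 / 26.7101 = 2.41280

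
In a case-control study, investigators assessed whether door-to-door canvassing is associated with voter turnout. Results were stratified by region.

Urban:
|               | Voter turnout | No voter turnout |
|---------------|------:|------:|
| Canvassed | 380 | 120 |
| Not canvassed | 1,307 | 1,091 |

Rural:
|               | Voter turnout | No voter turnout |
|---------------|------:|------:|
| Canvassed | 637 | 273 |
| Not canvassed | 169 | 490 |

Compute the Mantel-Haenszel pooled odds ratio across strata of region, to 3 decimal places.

OR_MH = Σ(aᵢdᵢ/nᵢ) / Σ(bᵢcᵢ/nᵢ), where nᵢ is the stratum total.
Stratum 1 (Urban): n = 2898; a·d/n = 380·1091/2898 = 143.0573; b·c/n = 120·1307/2898 = 54.1201
Stratum 2 (Rural): n = 1569; a·d/n = 637·490/1569 = 198.9356; b·c/n = 273·169/1569 = 29.4054
OR_MH = (143.0573 + 198.9356) / (54.1201 + 29.4054) = 341.9929 / 83.5254 = 4.09448

4.094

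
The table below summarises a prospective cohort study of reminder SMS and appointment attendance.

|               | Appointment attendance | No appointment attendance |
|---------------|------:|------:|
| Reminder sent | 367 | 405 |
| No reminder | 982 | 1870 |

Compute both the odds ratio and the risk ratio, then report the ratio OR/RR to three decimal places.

Cells: a = 367, b = 405, c = 982, d = 1870.
OR = (367·1870)/(405·982) = 686290/397710 = 1.72560
Risk in exposed = 367/772 = 0.47539; risk in unexposed = 982/2852 = 0.34432; RR = 1.38066
OR/RR = 1.72560 / 1.38066 = 1.24984
The outcome is not rare, so the OR lies further from 1 than the RR.

1.250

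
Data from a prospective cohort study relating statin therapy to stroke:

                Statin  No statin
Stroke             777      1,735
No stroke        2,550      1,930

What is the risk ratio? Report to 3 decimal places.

Reading the table with exposure as columns: a = 777 (Statin, case), b = 2550 (Statin, non-case), c = 1735 (No statin, case), d = 1930.
Risk in exposed = 777/3327 = 0.23354; risk in unexposed = 1735/3665 = 0.47340.
RR = 0.23354 / 0.47340 = 0.49334
The risk is 51% lower among the exposed than among the unexposed.

0.493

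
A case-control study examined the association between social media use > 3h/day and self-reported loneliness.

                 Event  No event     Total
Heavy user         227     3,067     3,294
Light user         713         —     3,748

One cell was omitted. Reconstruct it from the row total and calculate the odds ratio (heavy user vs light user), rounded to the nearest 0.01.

The missing cell is in the unexposed row: 3748 − 713 = 3035.
So a = 227, b = 3067, c = 713, d = 3035.
OR = (a·d)/(b·c) = (227 × 3035) / (3067 × 713) = 688945 / 2186771 = 0.31505

0.32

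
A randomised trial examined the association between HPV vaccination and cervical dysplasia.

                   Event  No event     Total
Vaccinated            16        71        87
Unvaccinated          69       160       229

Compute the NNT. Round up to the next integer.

Risk in treated group = 16/87 = 0.18391; risk in control = 69/229 = 0.30131.
Absolute risk reduction = 0.30131 − 0.18391 = 0.11740
NNT = 1 / ARR = 1 / 0.11740 = 8.518 → round up → 9

9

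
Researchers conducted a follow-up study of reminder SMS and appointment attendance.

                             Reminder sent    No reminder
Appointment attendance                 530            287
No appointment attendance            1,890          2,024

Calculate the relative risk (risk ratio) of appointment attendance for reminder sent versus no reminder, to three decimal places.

Reading the table with exposure as columns: a = 530 (Reminder sent, case), b = 1890 (Reminder sent, non-case), c = 287 (No reminder, case), d = 2024.
Risk in exposed = 530/2420 = 0.21901; risk in unexposed = 287/2311 = 0.12419.
RR = 0.21901 / 0.12419 = 1.76351
The risk among the exposed is 1.76 times that among the unexposed.

1.764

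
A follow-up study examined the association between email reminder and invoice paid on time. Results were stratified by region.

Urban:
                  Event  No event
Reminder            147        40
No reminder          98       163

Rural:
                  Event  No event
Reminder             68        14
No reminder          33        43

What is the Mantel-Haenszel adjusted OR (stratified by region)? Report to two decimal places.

6.17

OR_MH = Σ(aᵢdᵢ/nᵢ) / Σ(bᵢcᵢ/nᵢ), where nᵢ is the stratum total.
Stratum 1 (Urban): n = 448; a·d/n = 147·163/448 = 53.4844; b·c/n = 40·98/448 = 8.7500
Stratum 2 (Rural): n = 158; a·d/n = 68·43/158 = 18.5063; b·c/n = 14·33/158 = 2.9241
OR_MH = (53.4844 + 18.5063) / (8.7500 + 2.9241) = 71.9907 / 11.6741 = 6.16673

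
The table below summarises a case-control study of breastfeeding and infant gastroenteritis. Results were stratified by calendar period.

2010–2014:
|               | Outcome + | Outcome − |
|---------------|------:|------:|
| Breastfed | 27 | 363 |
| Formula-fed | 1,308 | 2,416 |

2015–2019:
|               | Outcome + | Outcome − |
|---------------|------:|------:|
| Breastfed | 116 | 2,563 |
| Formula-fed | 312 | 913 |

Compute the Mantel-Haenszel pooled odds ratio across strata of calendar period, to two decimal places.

0.13

OR_MH = Σ(aᵢdᵢ/nᵢ) / Σ(bᵢcᵢ/nᵢ), where nᵢ is the stratum total.
Stratum 1 (2010–2014): n = 4114; a·d/n = 27·2416/4114 = 15.8561; b·c/n = 363·1308/4114 = 115.4118
Stratum 2 (2015–2019): n = 3904; a·d/n = 116·913/3904 = 27.1281; b·c/n = 2563·312/3904 = 204.8299
OR_MH = (15.8561 + 27.1281) / (115.4118 + 204.8299) = 42.9842 / 320.2417 = 0.13422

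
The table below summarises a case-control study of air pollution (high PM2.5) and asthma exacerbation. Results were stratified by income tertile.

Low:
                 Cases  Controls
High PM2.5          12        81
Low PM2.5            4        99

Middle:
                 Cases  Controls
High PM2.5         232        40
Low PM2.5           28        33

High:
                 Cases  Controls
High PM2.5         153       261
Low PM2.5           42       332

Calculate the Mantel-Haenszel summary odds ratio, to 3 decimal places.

4.941

OR_MH = Σ(aᵢdᵢ/nᵢ) / Σ(bᵢcᵢ/nᵢ), where nᵢ is the stratum total.
Stratum 1 (Low): n = 196; a·d/n = 12·99/196 = 6.0612; b·c/n = 81·4/196 = 1.6531
Stratum 2 (Middle): n = 333; a·d/n = 232·33/333 = 22.9910; b·c/n = 40·28/333 = 3.3634
Stratum 3 (High): n = 788; a·d/n = 153·332/788 = 64.4619; b·c/n = 261·42/788 = 13.9112
OR_MH = (6.0612 + 22.9910 + 64.4619) / (1.6531 + 3.3634 + 13.9112) = 93.5141 / 18.9276 = 4.94063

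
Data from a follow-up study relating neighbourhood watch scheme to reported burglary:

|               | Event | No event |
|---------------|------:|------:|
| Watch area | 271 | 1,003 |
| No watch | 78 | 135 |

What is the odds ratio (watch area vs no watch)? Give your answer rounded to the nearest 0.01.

Cells: a = 271, b = 1003, c = 78, d = 135.
OR = (a·d)/(b·c) = (271 × 135) / (1003 × 78) = 36585 / 78234 = 0.46764
Exposure is associated with lower odds of reported burglary (OR = 0.47 < 1).

0.47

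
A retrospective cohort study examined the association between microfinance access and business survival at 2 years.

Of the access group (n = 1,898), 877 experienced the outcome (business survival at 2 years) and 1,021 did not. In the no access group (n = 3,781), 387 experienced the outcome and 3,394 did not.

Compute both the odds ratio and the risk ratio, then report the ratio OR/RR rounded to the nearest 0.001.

1.669

From the description: a = 877, b = 1021, c = 387, d = 3394.
OR = (877·3394)/(1021·387) = 2976538/395127 = 7.53312
Risk in exposed = 877/1898 = 0.46207; risk in unexposed = 387/3781 = 0.10235; RR = 4.51439
OR/RR = 7.53312 / 4.51439 = 1.66869
The outcome is not rare, so the OR lies further from 1 than the RR.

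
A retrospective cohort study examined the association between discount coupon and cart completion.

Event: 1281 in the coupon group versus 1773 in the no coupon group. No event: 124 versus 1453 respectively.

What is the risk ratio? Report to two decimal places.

From the description: a = 1281, b = 124, c = 1773, d = 1453.
Risk in exposed = 1281/1405 = 0.91174; risk in unexposed = 1773/3226 = 0.54960.
RR = 0.91174 / 0.54960 = 1.65893
The risk among the exposed is 1.66 times that among the unexposed.

1.66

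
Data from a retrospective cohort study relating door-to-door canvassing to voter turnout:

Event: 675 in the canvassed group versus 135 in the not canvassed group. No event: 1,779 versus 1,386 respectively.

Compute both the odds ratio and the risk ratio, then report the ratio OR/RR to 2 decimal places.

1.26

From the description: a = 675, b = 1779, c = 135, d = 1386.
OR = (675·1386)/(1779·135) = 935550/240165 = 3.89545
Risk in exposed = 675/2454 = 0.27506; risk in unexposed = 135/1521 = 0.08876; RR = 3.09902
OR/RR = 3.89545 / 3.09902 = 1.25699
The outcome is not rare, so the OR lies further from 1 than the RR.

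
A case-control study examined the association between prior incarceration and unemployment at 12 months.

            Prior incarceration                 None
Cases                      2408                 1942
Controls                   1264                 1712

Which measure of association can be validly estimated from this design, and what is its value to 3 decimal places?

Reading the table with exposure as columns: a = 2408 (Prior incarceration, case), b = 1264 (Prior incarceration, non-case), c = 1942 (None, case), d = 1712.
This is a case-control study: participants were sampled on outcome status, so risks in the source population cannot be estimated directly — relative risk is not valid here. The odds ratio is the appropriate measure.
OR = (a·d)/(b·c) = (2408 × 1712) / (1264 × 1942) = 4122496 / 2454688 = 1.67944

1.679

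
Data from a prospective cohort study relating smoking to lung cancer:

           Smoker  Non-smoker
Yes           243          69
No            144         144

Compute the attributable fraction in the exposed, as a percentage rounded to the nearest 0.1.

48.4

Reading the table with exposure as columns: a = 243 (Smoker, case), b = 144 (Smoker, non-case), c = 69 (Non-smoker, case), d = 144.
Risk in exposed = 243/387 = 0.62791; risk in unexposed = 69/213 = 0.32394.
RR = 0.62791/0.32394 = 1.93832
AR% = (RR − 1)/RR × 100 = (1.93832 − 1)/1.93832 × 100 = 48.4090%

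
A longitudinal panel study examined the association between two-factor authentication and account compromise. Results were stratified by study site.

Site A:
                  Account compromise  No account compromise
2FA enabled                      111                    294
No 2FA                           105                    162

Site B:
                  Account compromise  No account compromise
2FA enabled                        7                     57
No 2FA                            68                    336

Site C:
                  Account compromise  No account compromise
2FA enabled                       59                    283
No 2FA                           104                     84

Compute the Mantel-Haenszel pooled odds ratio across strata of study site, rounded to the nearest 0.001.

0.375

OR_MH = Σ(aᵢdᵢ/nᵢ) / Σ(bᵢcᵢ/nᵢ), where nᵢ is the stratum total.
Stratum 1 (Site A): n = 672; a·d/n = 111·162/672 = 26.7589; b·c/n = 294·105/672 = 45.9375
Stratum 2 (Site B): n = 468; a·d/n = 7·336/468 = 5.0256; b·c/n = 57·68/468 = 8.2821
Stratum 3 (Site C): n = 530; a·d/n = 59·84/530 = 9.3509; b·c/n = 283·104/530 = 55.5321
OR_MH = (26.7589 + 5.0256 + 9.3509) / (45.9375 + 8.2821 + 55.5321) = 41.1355 / 109.7516 = 0.37481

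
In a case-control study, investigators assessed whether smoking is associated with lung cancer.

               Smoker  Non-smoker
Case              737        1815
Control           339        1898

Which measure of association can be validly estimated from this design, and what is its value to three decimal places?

2.273

Reading the table with exposure as columns: a = 737 (Smoker, case), b = 339 (Smoker, non-case), c = 1815 (Non-smoker, case), d = 1898.
This is a case-control study: participants were sampled on outcome status, so risks in the source population cannot be estimated directly — relative risk is not valid here. The odds ratio is the appropriate measure.
OR = (a·d)/(b·c) = (737 × 1898) / (339 × 1815) = 1398826 / 615285 = 2.27346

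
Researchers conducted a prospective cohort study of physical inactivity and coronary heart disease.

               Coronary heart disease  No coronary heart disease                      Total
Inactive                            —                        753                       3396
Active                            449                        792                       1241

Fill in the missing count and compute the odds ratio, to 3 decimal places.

The missing cell is in the exposed row: 3396 − 753 = 2643.
So a = 2643, b = 753, c = 449, d = 792.
OR = (a·d)/(b·c) = (2643 × 792) / (753 × 449) = 2093256 / 338097 = 6.19129

6.191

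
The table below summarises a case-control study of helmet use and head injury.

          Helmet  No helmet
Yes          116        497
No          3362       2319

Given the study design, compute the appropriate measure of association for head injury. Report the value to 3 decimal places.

0.161

Reading the table with exposure as columns: a = 116 (Helmet, case), b = 3362 (Helmet, non-case), c = 497 (No helmet, case), d = 2319.
This is a case-control study: participants were sampled on outcome status, so risks in the source population cannot be estimated directly — relative risk is not valid here. The odds ratio is the appropriate measure.
OR = (a·d)/(b·c) = (116 × 2319) / (3362 × 497) = 269004 / 1670914 = 0.16099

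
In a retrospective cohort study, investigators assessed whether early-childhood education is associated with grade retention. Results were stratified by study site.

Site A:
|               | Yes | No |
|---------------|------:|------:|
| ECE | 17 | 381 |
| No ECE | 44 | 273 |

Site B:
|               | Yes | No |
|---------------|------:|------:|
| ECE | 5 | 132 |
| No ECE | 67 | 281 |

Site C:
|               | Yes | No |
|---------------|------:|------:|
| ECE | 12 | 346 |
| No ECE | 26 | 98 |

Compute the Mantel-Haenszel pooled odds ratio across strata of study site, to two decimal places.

OR_MH = Σ(aᵢdᵢ/nᵢ) / Σ(bᵢcᵢ/nᵢ), where nᵢ is the stratum total.
Stratum 1 (Site A): n = 715; a·d/n = 17·273/715 = 6.4909; b·c/n = 381·44/715 = 23.4462
Stratum 2 (Site B): n = 485; a·d/n = 5·281/485 = 2.8969; b·c/n = 132·67/485 = 18.2351
Stratum 3 (Site C): n = 482; a·d/n = 12·98/482 = 2.4398; b·c/n = 346·26/482 = 18.6639
OR_MH = (6.4909 + 2.8969 + 2.4398) / (23.4462 + 18.2351 + 18.6639) = 11.8277 / 60.3451 = 0.19600

0.20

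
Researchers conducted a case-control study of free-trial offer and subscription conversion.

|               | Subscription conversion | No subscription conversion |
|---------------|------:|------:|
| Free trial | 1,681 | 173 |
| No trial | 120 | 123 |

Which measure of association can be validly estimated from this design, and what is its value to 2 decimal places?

9.96

Cells: a = 1681, b = 173, c = 120, d = 123.
This is a case-control study: participants were sampled on outcome status, so risks in the source population cannot be estimated directly — relative risk is not valid here. The odds ratio is the appropriate measure.
OR = (a·d)/(b·c) = (1681 × 123) / (173 × 120) = 206763 / 20760 = 9.95968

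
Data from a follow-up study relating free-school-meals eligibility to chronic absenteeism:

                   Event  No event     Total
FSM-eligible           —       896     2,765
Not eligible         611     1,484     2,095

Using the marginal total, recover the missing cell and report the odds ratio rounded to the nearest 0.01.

5.07

The missing cell is in the exposed row: 2765 − 896 = 1869.
So a = 1869, b = 896, c = 611, d = 1484.
OR = (a·d)/(b·c) = (1869 × 1484) / (896 × 611) = 2773596 / 547456 = 5.06634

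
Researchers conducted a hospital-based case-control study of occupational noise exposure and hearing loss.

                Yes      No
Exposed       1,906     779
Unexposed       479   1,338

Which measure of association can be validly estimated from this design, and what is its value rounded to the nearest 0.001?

Cells: a = 1906, b = 779, c = 479, d = 1338.
This is a hospital-based case-control study: participants were sampled on outcome status, so risks in the source population cannot be estimated directly — relative risk is not valid here. The odds ratio is the appropriate measure.
OR = (a·d)/(b·c) = (1906 × 1338) / (779 × 479) = 2550228 / 373141 = 6.83449

6.834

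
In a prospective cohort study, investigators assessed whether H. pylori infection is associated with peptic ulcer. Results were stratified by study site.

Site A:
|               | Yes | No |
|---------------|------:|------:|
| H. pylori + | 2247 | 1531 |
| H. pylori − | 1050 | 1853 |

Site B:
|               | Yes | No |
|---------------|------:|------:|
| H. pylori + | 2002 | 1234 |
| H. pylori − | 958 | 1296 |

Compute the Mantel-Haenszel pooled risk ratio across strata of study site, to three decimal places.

RR_MH = Σ(aᵢ·n₀ᵢ/nᵢ) / Σ(cᵢ·n₁ᵢ/nᵢ), with n₁ᵢ = aᵢ+bᵢ (exposed), n₀ᵢ = cᵢ+dᵢ (unexposed), nᵢ = n₁ᵢ+n₀ᵢ.
Stratum 1 (Site A): n₁ = 3778, n₀ = 2903, n = 6681; a·n₀/n = 2247·2903/6681 = 976.3570; c·n₁/n = 1050·3778/6681 = 593.7584
Stratum 2 (Site B): n₁ = 3236, n₀ = 2254, n = 5490; a·n₀/n = 2002·2254/5490 = 821.9505; c·n₁/n = 958·3236/5490 = 564.6791
RR_MH = (976.3570 + 821.9505) / (593.7584 + 564.6791) = 1798.3074 / 1158.4375 = 1.55236

1.552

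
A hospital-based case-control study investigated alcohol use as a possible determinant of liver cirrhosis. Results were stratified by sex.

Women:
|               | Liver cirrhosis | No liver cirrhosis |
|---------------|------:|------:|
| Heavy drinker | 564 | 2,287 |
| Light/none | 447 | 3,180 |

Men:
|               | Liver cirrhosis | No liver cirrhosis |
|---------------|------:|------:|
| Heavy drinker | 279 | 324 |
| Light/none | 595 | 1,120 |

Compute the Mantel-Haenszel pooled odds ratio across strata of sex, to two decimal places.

1.71

OR_MH = Σ(aᵢdᵢ/nᵢ) / Σ(bᵢcᵢ/nᵢ), where nᵢ is the stratum total.
Stratum 1 (Women): n = 6478; a·d/n = 564·3180/6478 = 276.8632; b·c/n = 2287·447/6478 = 157.8094
Stratum 2 (Men): n = 2318; a·d/n = 279·1120/2318 = 134.8059; b·c/n = 324·595/2318 = 83.1665
OR_MH = (276.8632 + 134.8059) / (157.8094 + 83.1665) = 411.6691 / 240.9759 = 1.70834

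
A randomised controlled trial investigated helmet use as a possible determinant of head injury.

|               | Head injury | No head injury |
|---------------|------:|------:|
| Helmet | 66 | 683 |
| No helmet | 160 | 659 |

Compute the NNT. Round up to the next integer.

Risk in treated group = 66/749 = 0.08812; risk in control = 160/819 = 0.19536.
Absolute risk reduction = 0.19536 − 0.08812 = 0.10724
NNT = 1 / ARR = 1 / 0.10724 = 9.325 → round up → 10

10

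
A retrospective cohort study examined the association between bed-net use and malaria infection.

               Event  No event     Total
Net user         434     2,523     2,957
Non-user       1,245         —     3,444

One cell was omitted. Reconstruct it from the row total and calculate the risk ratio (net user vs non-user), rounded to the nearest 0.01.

0.41

The missing cell is in the unexposed row: 3444 − 1245 = 2199.
So a = 434, b = 2523, c = 1245, d = 2199.
RR = [a/(a+b)] / [c/(c+d)] = (434/2957) / (1245/3444) = 0.14677/0.36150 = 0.40601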